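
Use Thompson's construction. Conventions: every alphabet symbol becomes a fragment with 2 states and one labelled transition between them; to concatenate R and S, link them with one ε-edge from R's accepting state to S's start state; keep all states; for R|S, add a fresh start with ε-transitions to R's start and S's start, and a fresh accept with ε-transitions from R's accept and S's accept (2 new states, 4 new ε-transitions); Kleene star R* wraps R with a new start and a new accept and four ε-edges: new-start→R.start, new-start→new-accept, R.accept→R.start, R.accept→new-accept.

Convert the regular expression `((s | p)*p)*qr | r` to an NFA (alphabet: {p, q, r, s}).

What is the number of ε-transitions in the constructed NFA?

Per subexpression:
Each of the 6 symbol leaves contributes 0 ε-transitions.
  s | p — 4 ε-transitions
  (s | p)* — 8 ε-transitions
  (s | p)*p — 9 ε-transitions
  ((s | p)*p)* — 13 ε-transitions
  ((s | p)*p)*qr — 15 ε-transitions
  ((s | p)*p)*qr | r — 19 ε-transitions

19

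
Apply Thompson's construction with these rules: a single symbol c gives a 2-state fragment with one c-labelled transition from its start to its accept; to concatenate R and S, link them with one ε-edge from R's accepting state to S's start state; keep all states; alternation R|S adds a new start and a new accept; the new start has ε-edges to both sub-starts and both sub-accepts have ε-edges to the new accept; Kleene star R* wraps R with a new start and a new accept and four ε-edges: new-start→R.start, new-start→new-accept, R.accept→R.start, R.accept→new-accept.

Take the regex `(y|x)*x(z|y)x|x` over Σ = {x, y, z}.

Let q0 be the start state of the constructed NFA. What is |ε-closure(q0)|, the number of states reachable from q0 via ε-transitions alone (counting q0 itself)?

Compute the ε-closure size of each fragment's start state recursively; a symbol fragment's start has no outgoing ε-edge, so its closure is just itself (size 1).
  y|x : |ε-closure| = 1 + 1 + 1 = 3 (the new accept is not ε-reachable since no branch accepts ε)
  (y|x)* : |ε-closure| = 1 (new start) + 3 (body) + 1 (new accept) = 5
  z|y : |ε-closure| = 1 + 1 + 1 = 3 (the new accept is not ε-reachable since no branch accepts ε)
  (y|x)*x(z|y)x : |ε-closure| = 5 + 1 = 6 (closure spills across the concat boundary because the left factor accepts ε)
  (y|x)*x(z|y)x|x : |ε-closure| = 1 + 6 + 1 = 8 (the new accept is not ε-reachable since no branch accepts ε)

8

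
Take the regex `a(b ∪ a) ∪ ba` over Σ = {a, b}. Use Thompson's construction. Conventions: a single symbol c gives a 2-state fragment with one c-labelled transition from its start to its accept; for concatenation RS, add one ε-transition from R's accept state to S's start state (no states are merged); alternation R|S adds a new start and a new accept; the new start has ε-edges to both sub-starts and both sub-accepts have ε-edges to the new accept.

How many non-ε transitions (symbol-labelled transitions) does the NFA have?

5

Bottom-up over the parse tree:
Each of the 5 symbol leaves contributes exactly 1 symbol transition.
  b ∪ a — 2 symbol transitions
  a(b ∪ a) — 3 symbol transitions
  ba — 2 symbol transitions
  a(b ∪ a) ∪ ba — 5 symbol transitions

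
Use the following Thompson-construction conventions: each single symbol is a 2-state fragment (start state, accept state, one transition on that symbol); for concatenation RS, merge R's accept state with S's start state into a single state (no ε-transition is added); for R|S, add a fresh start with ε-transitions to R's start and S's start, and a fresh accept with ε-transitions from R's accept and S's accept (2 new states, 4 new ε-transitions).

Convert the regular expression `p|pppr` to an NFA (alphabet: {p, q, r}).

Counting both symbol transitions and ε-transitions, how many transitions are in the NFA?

9

Per subexpression:
Each of the 5 symbol leaves contributes 1 transition (1 symbol, 0 ε).
  pppr — 4 transitions (4 symbol, 0 ε)
  p|pppr — 9 transitions (5 symbol, 4 ε)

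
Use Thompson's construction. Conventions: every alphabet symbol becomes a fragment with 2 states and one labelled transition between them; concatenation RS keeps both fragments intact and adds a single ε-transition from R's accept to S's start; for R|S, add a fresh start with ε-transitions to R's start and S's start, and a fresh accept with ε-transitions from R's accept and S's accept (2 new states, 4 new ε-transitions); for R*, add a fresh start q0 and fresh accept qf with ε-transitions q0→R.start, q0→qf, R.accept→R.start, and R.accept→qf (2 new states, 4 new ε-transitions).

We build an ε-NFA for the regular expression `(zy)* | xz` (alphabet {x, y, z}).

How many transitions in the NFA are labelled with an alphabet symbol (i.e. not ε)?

4

Recursing over subexpressions:
Each of the 4 symbol leaves contributes exactly 1 symbol transition.
  zy = 2 symbol transitions
  (zy)* = 2 symbol transitions
  xz = 2 symbol transitions
  (zy)* | xz = 4 symbol transitions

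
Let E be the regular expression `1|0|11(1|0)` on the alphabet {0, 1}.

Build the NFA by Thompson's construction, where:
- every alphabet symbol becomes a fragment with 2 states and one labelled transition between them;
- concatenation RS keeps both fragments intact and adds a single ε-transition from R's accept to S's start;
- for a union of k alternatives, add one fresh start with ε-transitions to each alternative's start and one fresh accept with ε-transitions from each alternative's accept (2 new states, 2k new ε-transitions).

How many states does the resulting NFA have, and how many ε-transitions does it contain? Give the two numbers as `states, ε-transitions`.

16, 12

Bottom-up over the parse tree:
Each of the 6 symbol leaves contributes 2 states and 0 ε-transitions.
  1|0 — 6 states, 4 ε-transitions
  11(1|0) — 10 states, 6 ε-transitions
  1|0|11(1|0) — 16 states, 12 ε-transitions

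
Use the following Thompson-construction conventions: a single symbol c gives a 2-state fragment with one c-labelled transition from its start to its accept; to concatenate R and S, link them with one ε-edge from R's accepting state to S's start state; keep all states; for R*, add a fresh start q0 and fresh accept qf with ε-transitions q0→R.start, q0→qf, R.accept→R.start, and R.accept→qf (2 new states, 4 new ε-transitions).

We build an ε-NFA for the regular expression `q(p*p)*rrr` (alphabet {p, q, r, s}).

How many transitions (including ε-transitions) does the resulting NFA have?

19

By structural recursion:
Each of the 6 symbol leaves contributes 1 transition (1 symbol, 0 ε).
  p* : 5 transitions (1 symbol, 4 ε)
  p*p : 7 transitions (2 symbol, 5 ε)
  (p*p)* : 11 transitions (2 symbol, 9 ε)
  q(p*p)*rrr : 19 transitions (6 symbol, 13 ε)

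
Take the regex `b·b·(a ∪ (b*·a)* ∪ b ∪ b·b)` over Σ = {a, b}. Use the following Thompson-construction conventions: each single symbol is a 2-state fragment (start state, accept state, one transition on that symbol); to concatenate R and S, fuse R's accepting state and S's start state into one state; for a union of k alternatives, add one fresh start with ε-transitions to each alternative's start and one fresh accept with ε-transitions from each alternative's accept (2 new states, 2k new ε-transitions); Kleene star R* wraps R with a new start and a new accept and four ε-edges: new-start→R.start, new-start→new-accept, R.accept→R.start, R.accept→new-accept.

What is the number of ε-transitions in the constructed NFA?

16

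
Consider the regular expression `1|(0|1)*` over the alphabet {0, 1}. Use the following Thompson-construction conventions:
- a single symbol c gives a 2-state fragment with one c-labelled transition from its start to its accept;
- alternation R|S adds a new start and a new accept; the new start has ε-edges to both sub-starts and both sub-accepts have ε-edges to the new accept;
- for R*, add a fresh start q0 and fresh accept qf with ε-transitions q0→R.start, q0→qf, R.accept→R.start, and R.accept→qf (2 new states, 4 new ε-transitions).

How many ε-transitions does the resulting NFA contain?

Recursing over subexpressions:
Each of the 3 symbol leaves contributes 0 ε-transitions.
  0|1 : 4 ε-transitions
  (0|1)* : 8 ε-transitions
  1|(0|1)* : 12 ε-transitions

12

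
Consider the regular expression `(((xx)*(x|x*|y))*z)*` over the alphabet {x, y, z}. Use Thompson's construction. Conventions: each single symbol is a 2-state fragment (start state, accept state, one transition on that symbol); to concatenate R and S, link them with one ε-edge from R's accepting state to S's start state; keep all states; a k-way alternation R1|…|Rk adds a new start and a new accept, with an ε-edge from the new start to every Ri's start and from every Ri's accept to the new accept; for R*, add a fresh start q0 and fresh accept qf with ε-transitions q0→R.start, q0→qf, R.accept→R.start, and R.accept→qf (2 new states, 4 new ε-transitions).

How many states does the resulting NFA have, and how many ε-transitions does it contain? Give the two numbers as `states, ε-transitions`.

22, 25

Per subexpression:
Each of the 6 symbol leaves contributes 2 states and 0 ε-transitions.
  xx — 4 states, 1 ε-transition
  (xx)* — 6 states, 5 ε-transitions
  x* — 4 states, 4 ε-transitions
  x|x*|y — 10 states, 10 ε-transitions
  (xx)*(x|x*|y) — 16 states, 16 ε-transitions
  ((xx)*(x|x*|y))* — 18 states, 20 ε-transitions
  ((xx)*(x|x*|y))*z — 20 states, 21 ε-transitions
  (((xx)*(x|x*|y))*z)* — 22 states, 25 ε-transitions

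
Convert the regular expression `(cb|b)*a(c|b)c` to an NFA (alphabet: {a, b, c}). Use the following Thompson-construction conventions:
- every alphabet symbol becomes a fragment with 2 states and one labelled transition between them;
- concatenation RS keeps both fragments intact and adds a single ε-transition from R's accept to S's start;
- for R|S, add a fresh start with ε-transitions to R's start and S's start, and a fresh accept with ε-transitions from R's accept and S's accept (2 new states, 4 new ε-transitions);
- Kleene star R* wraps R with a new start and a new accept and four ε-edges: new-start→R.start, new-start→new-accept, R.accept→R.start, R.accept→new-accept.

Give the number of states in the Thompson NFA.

20

Recursing over subexpressions:
Each of the 7 symbol leaves contributes a 2-state fragment.
  cb = 4 states
  cb|b = 8 states
  (cb|b)* = 10 states
  c|b = 6 states
  (cb|b)*a(c|b)c = 20 states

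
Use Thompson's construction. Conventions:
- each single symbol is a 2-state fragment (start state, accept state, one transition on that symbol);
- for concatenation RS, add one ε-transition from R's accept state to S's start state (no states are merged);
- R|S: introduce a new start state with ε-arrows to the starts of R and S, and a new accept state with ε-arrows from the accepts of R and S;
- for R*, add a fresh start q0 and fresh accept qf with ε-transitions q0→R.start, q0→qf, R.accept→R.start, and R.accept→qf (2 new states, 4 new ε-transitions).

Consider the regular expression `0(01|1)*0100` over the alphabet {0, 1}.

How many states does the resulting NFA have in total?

Bottom-up over the parse tree:
Each of the 8 symbol leaves contributes a 2-state fragment.
  01 — 4 states
  01|1 — 8 states
  (01|1)* — 10 states
  0(01|1)*0100 — 20 states

20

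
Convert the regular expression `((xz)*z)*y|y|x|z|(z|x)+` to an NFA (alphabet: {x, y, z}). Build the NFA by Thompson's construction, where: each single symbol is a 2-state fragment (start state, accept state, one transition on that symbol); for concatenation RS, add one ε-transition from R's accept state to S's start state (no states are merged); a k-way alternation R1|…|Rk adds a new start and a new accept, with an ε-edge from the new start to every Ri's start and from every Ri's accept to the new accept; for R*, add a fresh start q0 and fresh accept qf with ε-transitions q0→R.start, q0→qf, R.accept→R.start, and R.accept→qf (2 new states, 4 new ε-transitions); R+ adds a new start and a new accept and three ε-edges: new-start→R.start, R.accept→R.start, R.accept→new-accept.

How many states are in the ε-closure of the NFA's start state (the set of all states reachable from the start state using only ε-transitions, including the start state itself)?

Work bottom-up. For each fragment F, track |ε-closure(F.start)| and whether F's accept lies in that closure (i.e. whether F accepts ε). A single-symbol fragment has closure size 1 and does not accept ε.
  xz — |ε-closure| equals the left operand's closure size = 1 (its accept is not ε-reachable, so the closure stops there)
  (xz)* — the star's fresh start ε-reaches both the body's start and the fresh accept: |ε-closure| = 2 + 1 = 3
  (xz)*z — the left operand accepts ε, so the closure extends into the next operand (via the concat ε-link); |ε-closure| = 3 + 1 = 4
  ((xz)*z)* — the star's fresh start ε-reaches both the body's start and the fresh accept: |ε-closure| = 2 + 4 = 6
  ((xz)*z)*y — |ε-closure| = 6 + 1 = 7 (closure spills across the concat boundary because the left factor accepts ε)
  z|x — new start ε-reaches every alternative's start; none of them accept ε, so the new accept is not reached: |ε-closure| = 1 + 1 + 1 = 3
  (z|x)+ — |ε-closure| = 1 + 3 = 4 (the body doesn't accept ε, so the new accept is not reached)
  ((xz)*z)*y|y|x|z|(z|x)+ — new start ε-reaches every alternative's start; none of them accept ε, so the new accept is not reached: |ε-closure| = 1 + 7 + 1 + 1 + 1 + 4 = 15

15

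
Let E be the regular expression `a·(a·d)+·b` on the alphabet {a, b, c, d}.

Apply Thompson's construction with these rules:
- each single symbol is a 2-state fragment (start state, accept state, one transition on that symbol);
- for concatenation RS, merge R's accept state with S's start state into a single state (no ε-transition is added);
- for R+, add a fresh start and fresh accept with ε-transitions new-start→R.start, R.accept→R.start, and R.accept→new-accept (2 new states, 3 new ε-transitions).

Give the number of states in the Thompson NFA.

7

Building bottom-up:
Each of the 4 symbol leaves contributes a 2-state fragment.
  a·d — 3 states
  (a·d)+ — 5 states
  a·(a·d)+·b — 7 states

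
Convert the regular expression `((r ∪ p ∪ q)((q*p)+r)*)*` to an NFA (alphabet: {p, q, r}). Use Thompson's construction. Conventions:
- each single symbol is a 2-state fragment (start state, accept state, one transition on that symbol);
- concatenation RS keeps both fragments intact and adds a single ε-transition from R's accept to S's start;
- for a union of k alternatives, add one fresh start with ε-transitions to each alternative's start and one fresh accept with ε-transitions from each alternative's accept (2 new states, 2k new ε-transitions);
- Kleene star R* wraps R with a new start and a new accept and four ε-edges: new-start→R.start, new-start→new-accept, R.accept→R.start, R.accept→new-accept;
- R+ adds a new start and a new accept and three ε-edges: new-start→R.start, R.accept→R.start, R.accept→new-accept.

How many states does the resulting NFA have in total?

22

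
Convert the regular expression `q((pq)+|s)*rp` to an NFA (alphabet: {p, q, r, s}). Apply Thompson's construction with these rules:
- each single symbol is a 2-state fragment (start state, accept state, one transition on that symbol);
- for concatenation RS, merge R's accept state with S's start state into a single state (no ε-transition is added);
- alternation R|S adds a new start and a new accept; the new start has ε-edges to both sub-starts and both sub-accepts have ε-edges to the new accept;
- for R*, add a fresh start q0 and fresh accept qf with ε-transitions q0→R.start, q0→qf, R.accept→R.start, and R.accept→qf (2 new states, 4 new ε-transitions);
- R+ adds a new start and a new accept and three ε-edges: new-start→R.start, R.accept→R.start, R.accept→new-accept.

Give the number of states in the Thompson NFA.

14

By structural recursion:
Each of the 6 symbol leaves contributes a 2-state fragment.
  pq : 3 states
  (pq)+ : 5 states
  (pq)+|s : 9 states
  ((pq)+|s)* : 11 states
  q((pq)+|s)*rp : 14 states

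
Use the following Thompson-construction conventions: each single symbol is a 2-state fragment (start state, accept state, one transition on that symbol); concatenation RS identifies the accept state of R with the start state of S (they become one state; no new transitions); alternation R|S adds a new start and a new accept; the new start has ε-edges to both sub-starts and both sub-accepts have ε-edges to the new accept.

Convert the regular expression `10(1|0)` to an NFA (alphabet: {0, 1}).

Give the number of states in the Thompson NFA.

Per subexpression:
Each of the 4 symbol leaves contributes a 2-state fragment.
  1|0 — 6 states
  10(1|0) — 8 states

8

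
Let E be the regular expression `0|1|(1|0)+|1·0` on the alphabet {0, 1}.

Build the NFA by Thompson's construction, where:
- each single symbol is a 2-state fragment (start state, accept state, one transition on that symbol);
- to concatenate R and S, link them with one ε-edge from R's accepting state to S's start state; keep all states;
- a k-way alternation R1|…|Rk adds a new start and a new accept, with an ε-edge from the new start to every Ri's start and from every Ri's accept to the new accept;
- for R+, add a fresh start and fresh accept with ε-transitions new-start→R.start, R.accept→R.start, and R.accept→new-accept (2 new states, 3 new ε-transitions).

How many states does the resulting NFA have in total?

Per subexpression:
Each of the 6 symbol leaves contributes a 2-state fragment.
  1|0 = 6 states
  (1|0)+ = 8 states
  1·0 = 4 states
  0|1|(1|0)+|1·0 = 18 states

18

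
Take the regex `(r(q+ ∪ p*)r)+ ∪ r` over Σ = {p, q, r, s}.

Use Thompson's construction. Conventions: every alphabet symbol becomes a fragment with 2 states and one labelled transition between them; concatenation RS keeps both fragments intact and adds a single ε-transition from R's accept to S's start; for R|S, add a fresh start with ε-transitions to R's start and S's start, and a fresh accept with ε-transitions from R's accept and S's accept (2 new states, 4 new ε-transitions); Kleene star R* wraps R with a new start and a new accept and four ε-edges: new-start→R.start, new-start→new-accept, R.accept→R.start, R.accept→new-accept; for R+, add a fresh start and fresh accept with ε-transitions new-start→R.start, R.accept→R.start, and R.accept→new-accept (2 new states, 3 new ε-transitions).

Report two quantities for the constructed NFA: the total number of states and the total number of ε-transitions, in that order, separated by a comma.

20, 20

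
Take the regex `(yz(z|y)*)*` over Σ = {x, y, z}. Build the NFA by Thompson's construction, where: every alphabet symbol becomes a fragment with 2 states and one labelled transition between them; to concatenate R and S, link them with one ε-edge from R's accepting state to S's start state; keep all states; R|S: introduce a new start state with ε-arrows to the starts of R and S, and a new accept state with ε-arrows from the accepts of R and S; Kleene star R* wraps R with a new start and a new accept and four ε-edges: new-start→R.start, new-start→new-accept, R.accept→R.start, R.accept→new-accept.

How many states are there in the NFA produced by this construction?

Per subexpression:
Each of the 4 symbol leaves contributes a 2-state fragment.
  z|y : 6 states
  (z|y)* : 8 states
  yz(z|y)* : 12 states
  (yz(z|y)*)* : 14 states

14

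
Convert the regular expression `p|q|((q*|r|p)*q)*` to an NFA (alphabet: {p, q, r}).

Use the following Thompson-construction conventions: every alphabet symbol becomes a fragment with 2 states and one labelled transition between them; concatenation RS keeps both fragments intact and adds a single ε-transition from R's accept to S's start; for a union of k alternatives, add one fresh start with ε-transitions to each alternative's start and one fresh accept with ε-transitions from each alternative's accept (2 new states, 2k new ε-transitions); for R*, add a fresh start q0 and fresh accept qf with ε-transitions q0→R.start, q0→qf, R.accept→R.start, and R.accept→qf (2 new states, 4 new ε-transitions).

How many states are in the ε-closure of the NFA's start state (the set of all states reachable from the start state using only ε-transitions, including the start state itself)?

16

Let C(F) = |ε-closure(F.start)| within fragment F, and note whether F accepts ε. Symbol fragments have C = 1 and do not accept ε. Then:
  q* — new start has ε-edges to the inner start and to the new accept, so |ε-closure| = 2 + 1 = 3
  q*|r|p — new start ε-reaches every alternative's start; at least one alternative accepts ε, so the union's new accept is reached too: |ε-closure| = 1 + 3 + 1 + 1 + 1 = 7
  (q*|r|p)* — the star's fresh start ε-reaches both the body's start and the fresh accept: |ε-closure| = 2 + 7 = 9
  (q*|r|p)*q — the left operand accepts ε, so the closure extends into the next operand (via the concat ε-link); |ε-closure| = 9 + 1 = 10
  ((q*|r|p)*q)* — the star's fresh start ε-reaches both the body's start and the fresh accept: |ε-closure| = 2 + 10 = 12
  p|q|((q*|r|p)*q)* — new start ε-reaches every alternative's start; at least one alternative accepts ε, so the union's new accept is reached too: |ε-closure| = 1 + 1 + 1 + 12 + 1 = 16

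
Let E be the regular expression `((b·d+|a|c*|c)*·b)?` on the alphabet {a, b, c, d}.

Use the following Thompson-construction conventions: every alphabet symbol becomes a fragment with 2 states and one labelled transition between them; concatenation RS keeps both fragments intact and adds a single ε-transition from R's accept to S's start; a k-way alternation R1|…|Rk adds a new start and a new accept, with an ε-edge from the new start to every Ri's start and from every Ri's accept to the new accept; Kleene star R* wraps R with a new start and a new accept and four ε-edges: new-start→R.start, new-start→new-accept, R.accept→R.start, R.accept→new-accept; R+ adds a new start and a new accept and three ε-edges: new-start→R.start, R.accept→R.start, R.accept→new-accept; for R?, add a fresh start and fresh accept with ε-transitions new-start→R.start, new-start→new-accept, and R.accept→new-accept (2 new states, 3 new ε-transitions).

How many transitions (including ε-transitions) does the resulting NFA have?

30

Recursing over subexpressions:
Each of the 6 symbol leaves contributes 1 transition (1 symbol, 0 ε).
  d+ = 4 transitions (1 symbol, 3 ε)
  b·d+ = 6 transitions (2 symbol, 4 ε)
  c* = 5 transitions (1 symbol, 4 ε)
  b·d+|a|c*|c = 21 transitions (5 symbol, 16 ε)
  (b·d+|a|c*|c)* = 25 transitions (5 symbol, 20 ε)
  (b·d+|a|c*|c)*·b = 27 transitions (6 symbol, 21 ε)
  ((b·d+|a|c*|c)*·b)? = 30 transitions (6 symbol, 24 ε)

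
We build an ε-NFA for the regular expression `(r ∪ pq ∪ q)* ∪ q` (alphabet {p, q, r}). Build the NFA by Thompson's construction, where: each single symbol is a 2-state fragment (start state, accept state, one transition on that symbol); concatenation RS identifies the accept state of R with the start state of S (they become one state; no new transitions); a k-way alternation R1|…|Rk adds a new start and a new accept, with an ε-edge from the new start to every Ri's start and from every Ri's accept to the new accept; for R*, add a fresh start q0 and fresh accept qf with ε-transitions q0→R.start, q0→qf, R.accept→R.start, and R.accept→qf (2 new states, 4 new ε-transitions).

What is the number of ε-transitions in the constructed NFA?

Recursing over subexpressions:
Each of the 5 symbol leaves contributes 0 ε-transitions.
  pq = 0 ε-transitions
  r ∪ pq ∪ q = 6 ε-transitions
  (r ∪ pq ∪ q)* = 10 ε-transitions
  (r ∪ pq ∪ q)* ∪ q = 14 ε-transitions

14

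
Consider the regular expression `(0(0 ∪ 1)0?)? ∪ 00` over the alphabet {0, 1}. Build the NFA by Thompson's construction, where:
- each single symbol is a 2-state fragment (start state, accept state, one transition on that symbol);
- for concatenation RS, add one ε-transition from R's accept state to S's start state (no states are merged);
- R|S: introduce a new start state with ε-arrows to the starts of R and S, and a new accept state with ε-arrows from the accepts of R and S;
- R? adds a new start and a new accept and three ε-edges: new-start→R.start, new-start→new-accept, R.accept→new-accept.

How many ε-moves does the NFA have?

17

Recursing over subexpressions:
Each of the 6 symbol leaves contributes 0 ε-transitions.
  0 ∪ 1 = 4 ε-transitions
  0? = 3 ε-transitions
  0(0 ∪ 1)0? = 9 ε-transitions
  (0(0 ∪ 1)0?)? = 12 ε-transitions
  00 = 1 ε-transition
  (0(0 ∪ 1)0?)? ∪ 00 = 17 ε-transitions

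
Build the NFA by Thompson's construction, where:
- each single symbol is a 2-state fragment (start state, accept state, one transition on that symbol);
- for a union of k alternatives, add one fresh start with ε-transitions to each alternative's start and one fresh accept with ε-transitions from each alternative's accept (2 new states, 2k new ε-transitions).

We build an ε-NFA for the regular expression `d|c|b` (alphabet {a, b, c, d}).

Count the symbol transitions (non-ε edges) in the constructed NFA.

3

Recursing over subexpressions:
Each of the 3 symbol leaves contributes exactly 1 symbol transition.
  d|c|b — 3 symbol transitions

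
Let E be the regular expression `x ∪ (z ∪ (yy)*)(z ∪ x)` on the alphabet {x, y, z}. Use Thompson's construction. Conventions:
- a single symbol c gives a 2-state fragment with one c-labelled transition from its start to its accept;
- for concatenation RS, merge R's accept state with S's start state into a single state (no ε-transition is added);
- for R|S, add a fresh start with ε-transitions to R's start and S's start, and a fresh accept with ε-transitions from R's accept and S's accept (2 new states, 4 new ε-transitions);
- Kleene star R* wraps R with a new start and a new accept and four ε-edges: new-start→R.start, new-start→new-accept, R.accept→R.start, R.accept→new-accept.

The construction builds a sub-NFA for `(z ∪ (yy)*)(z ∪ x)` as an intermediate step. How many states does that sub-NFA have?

14

Fragment for `(z ∪ (yy)*)(z ∪ x)`:
Each of the 5 symbol leaves contributes a 2-state fragment.
  yy → 3 states
  (yy)* → 5 states
  z ∪ (yy)* → 9 states
  z ∪ x → 6 states
  (z ∪ (yy)*)(z ∪ x) → 14 states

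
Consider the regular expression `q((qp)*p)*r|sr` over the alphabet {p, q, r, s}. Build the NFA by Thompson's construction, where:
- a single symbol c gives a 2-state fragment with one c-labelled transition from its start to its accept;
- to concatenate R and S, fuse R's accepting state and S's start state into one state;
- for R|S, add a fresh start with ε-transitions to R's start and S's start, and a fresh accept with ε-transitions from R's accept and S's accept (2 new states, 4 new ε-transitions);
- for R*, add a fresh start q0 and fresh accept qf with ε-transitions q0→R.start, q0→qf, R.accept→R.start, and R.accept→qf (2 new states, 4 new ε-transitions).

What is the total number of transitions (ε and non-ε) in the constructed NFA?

19

Bottom-up over the parse tree:
Each of the 7 symbol leaves contributes 1 transition (1 symbol, 0 ε).
  qp — 2 transitions (2 symbol, 0 ε)
  (qp)* — 6 transitions (2 symbol, 4 ε)
  (qp)*p — 7 transitions (3 symbol, 4 ε)
  ((qp)*p)* — 11 transitions (3 symbol, 8 ε)
  q((qp)*p)*r — 13 transitions (5 symbol, 8 ε)
  sr — 2 transitions (2 symbol, 0 ε)
  q((qp)*p)*r|sr — 19 transitions (7 symbol, 12 ε)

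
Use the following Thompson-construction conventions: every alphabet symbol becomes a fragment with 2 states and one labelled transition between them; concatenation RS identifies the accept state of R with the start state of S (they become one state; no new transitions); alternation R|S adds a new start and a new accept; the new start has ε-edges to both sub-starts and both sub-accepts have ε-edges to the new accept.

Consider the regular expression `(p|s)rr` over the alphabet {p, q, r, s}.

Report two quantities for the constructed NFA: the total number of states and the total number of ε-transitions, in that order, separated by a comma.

Bottom-up over the parse tree:
Each of the 4 symbol leaves contributes 2 states and 0 ε-transitions.
  p|s — 6 states, 4 ε-transitions
  (p|s)rr — 8 states, 4 ε-transitions

8, 4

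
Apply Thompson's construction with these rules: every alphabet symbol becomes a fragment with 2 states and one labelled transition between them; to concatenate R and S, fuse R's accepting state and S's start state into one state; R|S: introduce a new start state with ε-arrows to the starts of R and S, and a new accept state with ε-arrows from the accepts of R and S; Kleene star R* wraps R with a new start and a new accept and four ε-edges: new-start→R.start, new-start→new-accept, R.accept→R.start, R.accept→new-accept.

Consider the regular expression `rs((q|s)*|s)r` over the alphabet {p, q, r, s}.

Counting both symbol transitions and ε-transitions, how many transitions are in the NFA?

18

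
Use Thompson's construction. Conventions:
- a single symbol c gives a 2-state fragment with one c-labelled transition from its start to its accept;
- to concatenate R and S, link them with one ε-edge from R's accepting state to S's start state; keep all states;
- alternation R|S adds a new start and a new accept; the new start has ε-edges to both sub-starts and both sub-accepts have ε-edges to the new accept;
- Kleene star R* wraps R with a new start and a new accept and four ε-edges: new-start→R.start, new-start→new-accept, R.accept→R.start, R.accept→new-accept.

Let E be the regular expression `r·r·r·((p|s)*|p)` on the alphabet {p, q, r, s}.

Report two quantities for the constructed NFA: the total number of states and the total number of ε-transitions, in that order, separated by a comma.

18, 15

Bottom-up over the parse tree:
Each of the 6 symbol leaves contributes 2 states and 0 ε-transitions.
  p|s — 6 states, 4 ε-transitions
  (p|s)* — 8 states, 8 ε-transitions
  (p|s)*|p — 12 states, 12 ε-transitions
  r·r·r·((p|s)*|p) — 18 states, 15 ε-transitions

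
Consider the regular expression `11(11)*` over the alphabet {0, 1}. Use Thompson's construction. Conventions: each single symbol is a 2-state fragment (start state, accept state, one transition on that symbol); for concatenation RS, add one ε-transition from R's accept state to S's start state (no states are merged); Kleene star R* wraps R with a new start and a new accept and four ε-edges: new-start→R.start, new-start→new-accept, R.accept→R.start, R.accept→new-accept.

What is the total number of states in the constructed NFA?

10

Per subexpression:
Each of the 4 symbol leaves contributes a 2-state fragment.
  11 : 4 states
  (11)* : 6 states
  11(11)* : 10 states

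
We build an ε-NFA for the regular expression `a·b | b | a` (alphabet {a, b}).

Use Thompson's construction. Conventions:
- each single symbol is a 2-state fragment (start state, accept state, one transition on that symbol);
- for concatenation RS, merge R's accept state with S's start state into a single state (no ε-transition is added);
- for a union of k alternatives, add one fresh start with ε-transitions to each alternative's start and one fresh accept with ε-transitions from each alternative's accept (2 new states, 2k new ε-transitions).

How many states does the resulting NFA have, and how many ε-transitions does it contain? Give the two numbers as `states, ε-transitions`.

9, 6

By structural recursion:
Each of the 4 symbol leaves contributes 2 states and 0 ε-transitions.
  a·b → 3 states, 0 ε-transitions
  a·b | b | a → 9 states, 6 ε-transitions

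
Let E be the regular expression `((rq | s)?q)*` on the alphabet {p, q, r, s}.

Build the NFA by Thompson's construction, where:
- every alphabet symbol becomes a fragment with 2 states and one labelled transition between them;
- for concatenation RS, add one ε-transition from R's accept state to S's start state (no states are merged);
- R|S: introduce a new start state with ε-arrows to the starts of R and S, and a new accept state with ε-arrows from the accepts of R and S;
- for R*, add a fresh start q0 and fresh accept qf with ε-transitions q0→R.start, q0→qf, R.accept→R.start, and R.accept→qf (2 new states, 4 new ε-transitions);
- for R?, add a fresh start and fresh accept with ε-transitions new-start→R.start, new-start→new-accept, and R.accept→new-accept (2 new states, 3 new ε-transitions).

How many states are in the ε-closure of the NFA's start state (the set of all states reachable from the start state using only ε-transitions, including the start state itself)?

8

Let C(F) = |ε-closure(F.start)| within fragment F, and note whether F accepts ε. Symbol fragments have C = 1 and do not accept ε. Then:
  rq → same as the first factor's closure: |closure| = 1
  rq | s → |closure| = 1 + 1 + 1 = 3 (the new accept is not ε-reachable since no branch accepts ε)
  (rq | s)? → |closure| = 1 (new start) + 3 (body) + 1 (new accept, via ε) = 5
  (rq | s)?q → the left operand accepts ε, so the closure extends into the next operand (via the concat ε-link); |closure| = 5 + 1 = 6
  ((rq | s)?q)* → |closure| = 1 (new start) + 6 (body) + 1 (new accept) = 8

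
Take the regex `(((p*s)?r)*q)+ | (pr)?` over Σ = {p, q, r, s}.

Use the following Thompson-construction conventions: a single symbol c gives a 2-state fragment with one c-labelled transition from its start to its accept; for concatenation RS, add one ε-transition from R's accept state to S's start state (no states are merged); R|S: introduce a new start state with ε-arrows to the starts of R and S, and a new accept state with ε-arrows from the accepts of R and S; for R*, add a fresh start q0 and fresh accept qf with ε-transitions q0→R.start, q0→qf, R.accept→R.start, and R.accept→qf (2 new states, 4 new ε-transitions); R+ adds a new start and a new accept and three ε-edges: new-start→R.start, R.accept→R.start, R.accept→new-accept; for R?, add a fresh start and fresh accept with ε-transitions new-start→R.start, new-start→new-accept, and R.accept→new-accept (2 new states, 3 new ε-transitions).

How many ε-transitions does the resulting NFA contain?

Bottom-up over the parse tree:
Each of the 6 symbol leaves contributes 0 ε-transitions.
  p* → 4 ε-transitions
  p*s → 5 ε-transitions
  (p*s)? → 8 ε-transitions
  (p*s)?r → 9 ε-transitions
  ((p*s)?r)* → 13 ε-transitions
  ((p*s)?r)*q → 14 ε-transitions
  (((p*s)?r)*q)+ → 17 ε-transitions
  pr → 1 ε-transition
  (pr)? → 4 ε-transitions
  (((p*s)?r)*q)+ | (pr)? → 25 ε-transitions

25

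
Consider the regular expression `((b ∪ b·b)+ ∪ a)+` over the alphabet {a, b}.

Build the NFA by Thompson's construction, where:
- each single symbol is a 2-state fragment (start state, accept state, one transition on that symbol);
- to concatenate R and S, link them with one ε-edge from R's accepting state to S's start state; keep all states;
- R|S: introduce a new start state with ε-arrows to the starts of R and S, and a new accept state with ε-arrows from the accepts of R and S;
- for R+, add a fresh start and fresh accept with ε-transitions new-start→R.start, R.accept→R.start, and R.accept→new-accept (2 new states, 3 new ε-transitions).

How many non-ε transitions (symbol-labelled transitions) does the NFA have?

Per subexpression:
Each of the 4 symbol leaves contributes exactly 1 symbol transition.
  b·b = 2 symbol transitions
  b ∪ b·b = 3 symbol transitions
  (b ∪ b·b)+ = 3 symbol transitions
  (b ∪ b·b)+ ∪ a = 4 symbol transitions
  ((b ∪ b·b)+ ∪ a)+ = 4 symbol transitions

4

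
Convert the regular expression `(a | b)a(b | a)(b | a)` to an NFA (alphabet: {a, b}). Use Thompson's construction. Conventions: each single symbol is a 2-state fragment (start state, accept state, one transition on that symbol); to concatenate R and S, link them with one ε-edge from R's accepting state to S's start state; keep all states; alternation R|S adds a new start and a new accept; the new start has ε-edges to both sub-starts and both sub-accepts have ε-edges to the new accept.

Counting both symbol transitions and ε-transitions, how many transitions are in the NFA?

Bottom-up over the parse tree:
Each of the 7 symbol leaves contributes 1 transition (1 symbol, 0 ε).
  a | b : 6 transitions (2 symbol, 4 ε)
  b | a : 6 transitions (2 symbol, 4 ε)
  b | a : 6 transitions (2 symbol, 4 ε)
  (a | b)a(b | a)(b | a) : 22 transitions (7 symbol, 15 ε)

22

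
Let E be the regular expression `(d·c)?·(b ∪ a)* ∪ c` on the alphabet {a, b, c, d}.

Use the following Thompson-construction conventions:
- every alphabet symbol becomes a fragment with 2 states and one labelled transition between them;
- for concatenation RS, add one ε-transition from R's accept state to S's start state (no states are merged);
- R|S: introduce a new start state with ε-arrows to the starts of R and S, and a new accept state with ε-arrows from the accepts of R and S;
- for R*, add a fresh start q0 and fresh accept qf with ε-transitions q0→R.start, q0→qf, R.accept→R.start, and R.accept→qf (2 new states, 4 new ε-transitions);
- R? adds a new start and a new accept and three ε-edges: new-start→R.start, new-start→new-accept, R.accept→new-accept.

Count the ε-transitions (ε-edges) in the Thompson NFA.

Recursing over subexpressions:
Each of the 5 symbol leaves contributes 0 ε-transitions.
  d·c = 1 ε-transition
  (d·c)? = 4 ε-transitions
  b ∪ a = 4 ε-transitions
  (b ∪ a)* = 8 ε-transitions
  (d·c)?·(b ∪ a)* = 13 ε-transitions
  (d·c)?·(b ∪ a)* ∪ c = 17 ε-transitions

17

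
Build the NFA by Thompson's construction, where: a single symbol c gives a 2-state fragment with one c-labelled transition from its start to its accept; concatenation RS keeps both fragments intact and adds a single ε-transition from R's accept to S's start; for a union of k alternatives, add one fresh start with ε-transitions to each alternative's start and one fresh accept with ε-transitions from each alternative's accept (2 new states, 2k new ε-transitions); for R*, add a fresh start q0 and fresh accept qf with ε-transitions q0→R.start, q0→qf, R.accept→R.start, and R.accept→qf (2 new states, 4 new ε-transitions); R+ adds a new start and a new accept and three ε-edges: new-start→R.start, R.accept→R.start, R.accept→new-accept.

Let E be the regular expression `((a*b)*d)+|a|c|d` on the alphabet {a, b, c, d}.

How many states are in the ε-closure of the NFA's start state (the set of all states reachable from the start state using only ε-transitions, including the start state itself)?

12

Compute the ε-closure size of each fragment's start state recursively; a symbol fragment's start has no outgoing ε-edge, so its closure is just itself (size 1).
  a* : |ε-closure| = 1 (new start) + 1 (body) + 1 (new accept) = 3
  a*b : the left operand accepts ε, so the closure extends into the next operand (via the concat ε-link); |ε-closure| = 3 + 1 = 4
  (a*b)* : |ε-closure| = 1 (new start) + 4 (body) + 1 (new accept) = 6
  (a*b)*d : |ε-closure| = 6 + 1 = 7 (closure spills across the concat boundary because the left factor accepts ε)
  ((a*b)*d)+ : new start ε-reaches only the body's start; the new accept needs a symbol first: |ε-closure| = 1 + 7 = 8
  ((a*b)*d)+|a|c|d : new start ε-reaches every alternative's start; none of them accept ε, so the new accept is not reached: |ε-closure| = 1 + 8 + 1 + 1 + 1 = 12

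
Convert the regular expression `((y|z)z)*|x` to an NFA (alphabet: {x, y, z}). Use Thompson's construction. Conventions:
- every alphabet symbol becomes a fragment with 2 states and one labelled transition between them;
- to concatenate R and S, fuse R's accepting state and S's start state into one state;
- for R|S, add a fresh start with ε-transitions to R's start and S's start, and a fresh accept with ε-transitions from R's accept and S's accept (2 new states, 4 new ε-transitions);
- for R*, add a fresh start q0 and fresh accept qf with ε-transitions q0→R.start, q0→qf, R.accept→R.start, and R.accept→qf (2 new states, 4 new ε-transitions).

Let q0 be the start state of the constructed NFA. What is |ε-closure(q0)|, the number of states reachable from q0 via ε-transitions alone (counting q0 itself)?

8

Compute the ε-closure size of each fragment's start state recursively; a symbol fragment's start has no outgoing ε-edge, so its closure is just itself (size 1).
  y|z → new start ε-reaches every alternative's start; none of them accept ε, so the new accept is not reached: |ε-closure| = 1 + 1 + 1 = 3
  (y|z)z → |ε-closure| equals the left operand's closure size = 3 (its accept is not ε-reachable, so the closure stops there)
  ((y|z)z)* → the star's fresh start ε-reaches both the body's start and the fresh accept: |ε-closure| = 2 + 3 = 5
  ((y|z)z)*|x → new start ε-reaches every alternative's start; at least one alternative accepts ε, so the union's new accept is reached too: |ε-closure| = 1 + 5 + 1 + 1 = 8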